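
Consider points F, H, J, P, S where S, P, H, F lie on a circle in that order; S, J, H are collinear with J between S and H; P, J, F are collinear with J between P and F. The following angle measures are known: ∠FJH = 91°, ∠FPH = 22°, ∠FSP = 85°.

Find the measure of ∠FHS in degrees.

1. ∠FHP = 95°  [cyclic SPHF, opposite ∠S+∠H]
2. ∠HFP = 63°  [△PHF]
3. ∠FHS = 26°  [△HJF]

∠FHS = 26°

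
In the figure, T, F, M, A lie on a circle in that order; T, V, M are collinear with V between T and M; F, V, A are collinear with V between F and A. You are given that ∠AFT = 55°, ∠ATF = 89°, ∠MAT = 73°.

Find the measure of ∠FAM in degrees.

1. ∠FAT = 36°  [△TFA]
2. ∠MFT = 107°  [cyclic TFMA, opposite ∠F+∠A]
3. ∠FMT = 36°  [same arc TF]
4. ∠FTM = 37°  [△TFM]
5. ∠FAM = 37°  [same arc FM]

∠FAM = 37°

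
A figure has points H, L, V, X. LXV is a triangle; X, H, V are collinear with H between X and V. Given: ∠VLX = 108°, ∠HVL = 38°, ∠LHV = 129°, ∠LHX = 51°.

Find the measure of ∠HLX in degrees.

∠HLX = 95°

1. ∠LVX = 38°  [H on ray VX]
2. ∠LXV = 34°  [△LXV]
3. ∠HXL = 34°  [H on ray XV]
4. ∠HLX = 95°  [△LXH]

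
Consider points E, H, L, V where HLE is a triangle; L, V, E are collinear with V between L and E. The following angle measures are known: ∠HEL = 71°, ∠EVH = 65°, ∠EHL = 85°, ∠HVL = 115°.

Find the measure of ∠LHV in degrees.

1. ∠ELH = 24°  [△HLE]
2. ∠HLV = 24°  [V on ray LE]
3. ∠LHV = 41°  [△HLV]

∠LHV = 41°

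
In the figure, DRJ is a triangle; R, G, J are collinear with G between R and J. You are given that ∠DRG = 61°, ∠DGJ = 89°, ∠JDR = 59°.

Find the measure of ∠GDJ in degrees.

∠GDJ = 31°

1. ∠DRJ = 61°  [G on ray RJ]
2. ∠DJR = 60°  [△DRJ]
3. ∠DJG = 60°  [G on ray JR]
4. ∠GDJ = 31°  [△DGJ]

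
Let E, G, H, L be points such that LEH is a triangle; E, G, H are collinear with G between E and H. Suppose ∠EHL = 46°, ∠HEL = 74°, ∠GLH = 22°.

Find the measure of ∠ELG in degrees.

∠ELG = 38°

1. ∠GHL = 46°  [G on ray HE]
2. ∠GEL = 74°  [G on ray EH]
3. ∠HGL = 112°  [△LGH]
4. ∠EGL = 68°  [linear pair at G on EH]
5. ∠ELG = 38°  [△LEG]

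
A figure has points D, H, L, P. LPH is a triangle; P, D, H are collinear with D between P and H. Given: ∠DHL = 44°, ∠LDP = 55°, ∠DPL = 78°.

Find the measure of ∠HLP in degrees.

1. ∠LHP = 44°  [D on ray HP]
2. ∠HPL = 78°  [D on ray PH]
3. ∠HLP = 58°  [△LPH]

∠HLP = 58°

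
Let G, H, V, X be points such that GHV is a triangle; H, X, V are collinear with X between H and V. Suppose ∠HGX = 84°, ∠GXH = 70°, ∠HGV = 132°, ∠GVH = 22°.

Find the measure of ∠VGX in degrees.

1. ∠GXV = 110°  [linear pair at X on HV]
2. ∠GVX = 22°  [X on ray VH]
3. ∠VGX = 48°  [△GXV]

∠VGX = 48°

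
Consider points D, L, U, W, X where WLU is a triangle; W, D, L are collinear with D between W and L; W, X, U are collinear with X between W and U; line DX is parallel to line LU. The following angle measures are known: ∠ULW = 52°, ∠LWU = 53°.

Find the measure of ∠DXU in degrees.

1. ∠LUW = 75°  [△WLU]
2. ∠DXW = 75°  [DX∥LU, corresponding at X]
3. ∠DXU = 105°  [linear pair at X on WU]

∠DXU = 105°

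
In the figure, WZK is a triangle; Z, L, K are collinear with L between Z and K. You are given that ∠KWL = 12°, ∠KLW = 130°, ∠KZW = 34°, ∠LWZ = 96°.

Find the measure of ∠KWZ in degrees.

1. ∠LKW = 38°  [△WLK]
2. ∠WKZ = 38°  [L on ray KZ]
3. ∠KWZ = 108°  [△WZK]

∠KWZ = 108°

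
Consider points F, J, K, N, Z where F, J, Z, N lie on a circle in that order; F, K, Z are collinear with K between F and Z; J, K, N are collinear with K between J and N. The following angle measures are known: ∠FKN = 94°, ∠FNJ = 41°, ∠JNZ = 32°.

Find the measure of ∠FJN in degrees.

1. ∠JKZ = 94°  [vertical angles at K]
2. ∠JFZ = 32°  [same arc JZ]
3. ∠FKJ = 86°  [linear pair at K on FZ]
4. ∠FJN = 62°  [△FKJ]

∠FJN = 62°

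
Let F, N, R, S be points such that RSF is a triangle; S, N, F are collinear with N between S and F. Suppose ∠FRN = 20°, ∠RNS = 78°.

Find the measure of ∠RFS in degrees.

∠RFS = 58°

1. ∠FNR = 102°  [linear pair at N on SF]
2. ∠NFR = 58°  [△RNF]
3. ∠RFS = 58°  [N on ray FS]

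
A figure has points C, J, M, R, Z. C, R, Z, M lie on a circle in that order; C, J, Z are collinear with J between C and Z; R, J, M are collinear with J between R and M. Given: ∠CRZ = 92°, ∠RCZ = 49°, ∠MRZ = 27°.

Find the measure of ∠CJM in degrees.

1. ∠CZR = 39°  [△CRZ]
2. ∠MCZ = 27°  [same arc ZM]
3. ∠CMR = 39°  [same arc CR]
4. ∠CJM = 114°  [△CJM]

∠CJM = 114°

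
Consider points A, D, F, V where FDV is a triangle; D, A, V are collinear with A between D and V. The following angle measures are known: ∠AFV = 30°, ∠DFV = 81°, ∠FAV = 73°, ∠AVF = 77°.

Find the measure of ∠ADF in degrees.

∠ADF = 22°

1. ∠DVF = 77°  [A on ray VD]
2. ∠FDV = 22°  [△FDV]
3. ∠ADF = 22°  [A on ray DV]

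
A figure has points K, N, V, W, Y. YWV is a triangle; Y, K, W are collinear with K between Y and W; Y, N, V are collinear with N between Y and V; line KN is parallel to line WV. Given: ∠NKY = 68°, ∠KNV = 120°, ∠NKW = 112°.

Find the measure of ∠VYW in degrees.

∠VYW = 52°

1. ∠KNY = 60°  [linear pair at N on YV]
2. ∠KYN = 52°  [△YKN]
3. ∠VYW = 52°  [K on YW, N on YV]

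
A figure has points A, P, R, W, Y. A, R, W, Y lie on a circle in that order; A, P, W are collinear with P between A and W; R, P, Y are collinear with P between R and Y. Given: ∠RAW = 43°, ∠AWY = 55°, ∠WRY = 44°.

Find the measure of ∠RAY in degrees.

∠RAY = 87°

1. ∠RYW = 43°  [same arc RW]
2. ∠RWY = 93°  [△RWY]
3. ∠RAY = 87°  [cyclic ARWY, opposite ∠A+∠W]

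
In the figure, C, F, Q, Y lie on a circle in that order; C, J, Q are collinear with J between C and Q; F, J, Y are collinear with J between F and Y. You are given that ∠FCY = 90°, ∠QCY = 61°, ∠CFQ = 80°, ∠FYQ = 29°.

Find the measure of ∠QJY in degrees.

1. ∠CYQ = 100°  [cyclic CFQY, opposite ∠F+∠Y]
2. ∠CQY = 19°  [△CQY]
3. ∠QJY = 132°  [△QJY]

∠QJY = 132°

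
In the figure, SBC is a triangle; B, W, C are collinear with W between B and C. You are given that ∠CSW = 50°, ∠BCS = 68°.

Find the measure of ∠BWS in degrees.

∠BWS = 118°

1. ∠SCW = 68°  [W on ray CB]
2. ∠CWS = 62°  [△SWC]
3. ∠BWS = 118°  [linear pair at W on BC]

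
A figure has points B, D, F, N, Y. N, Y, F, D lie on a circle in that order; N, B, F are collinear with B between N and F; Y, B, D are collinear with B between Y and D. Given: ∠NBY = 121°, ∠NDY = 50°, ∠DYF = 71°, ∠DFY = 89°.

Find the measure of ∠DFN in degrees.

∠DFN = 39°

1. ∠DBF = 121°  [vertical angles at B]
2. ∠FDY = 20°  [△YFD]
3. ∠DFN = 39°  [△FBD]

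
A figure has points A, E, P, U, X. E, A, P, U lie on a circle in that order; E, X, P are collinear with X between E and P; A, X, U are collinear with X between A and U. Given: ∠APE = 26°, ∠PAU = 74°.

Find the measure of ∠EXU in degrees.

1. ∠AUE = 26°  [same arc EA]
2. ∠PEU = 74°  [same arc PU]
3. ∠EXU = 80°  [△EXU]

∠EXU = 80°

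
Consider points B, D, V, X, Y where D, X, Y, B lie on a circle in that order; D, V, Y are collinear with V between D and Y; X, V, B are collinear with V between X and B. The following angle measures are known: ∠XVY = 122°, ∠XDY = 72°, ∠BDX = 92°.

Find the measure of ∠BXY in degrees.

1. ∠XBY = 72°  [same arc XY]
2. ∠BYX = 88°  [cyclic DXYB, opposite ∠D+∠Y]
3. ∠BXY = 20°  [△XYB]

∠BXY = 20°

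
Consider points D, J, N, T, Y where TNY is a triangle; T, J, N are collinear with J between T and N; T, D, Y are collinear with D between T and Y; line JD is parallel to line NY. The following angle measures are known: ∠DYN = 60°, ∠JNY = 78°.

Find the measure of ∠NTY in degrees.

∠NTY = 42°

1. ∠NYT = 60°  [D on ray YT]
2. ∠TNY = 78°  [J on ray NT]
3. ∠NTY = 42°  [△TNY]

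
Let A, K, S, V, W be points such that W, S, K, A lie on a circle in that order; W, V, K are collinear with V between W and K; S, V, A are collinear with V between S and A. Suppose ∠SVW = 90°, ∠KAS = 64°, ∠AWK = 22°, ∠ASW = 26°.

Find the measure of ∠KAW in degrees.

∠KAW = 132°

1. ∠AVK = 90°  [vertical angles at V]
2. ∠AKW = 26°  [△KVA]
3. ∠KAW = 132°  [△WKA]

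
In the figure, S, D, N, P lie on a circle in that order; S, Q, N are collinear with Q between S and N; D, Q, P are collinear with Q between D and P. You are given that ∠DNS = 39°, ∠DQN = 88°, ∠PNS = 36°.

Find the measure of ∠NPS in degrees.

1. ∠DPS = 39°  [same arc SD]
2. ∠PQS = 88°  [vertical angles at Q]
3. ∠NSP = 53°  [△SQP]
4. ∠NPS = 91°  [△SNP]

∠NPS = 91°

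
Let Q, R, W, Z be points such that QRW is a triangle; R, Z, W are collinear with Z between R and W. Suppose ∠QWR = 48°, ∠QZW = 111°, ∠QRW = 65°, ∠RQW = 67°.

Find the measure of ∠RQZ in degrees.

1. ∠QZR = 69°  [linear pair at Z on RW]
2. ∠QRZ = 65°  [Z on ray RW]
3. ∠RQZ = 46°  [△QRZ]

∠RQZ = 46°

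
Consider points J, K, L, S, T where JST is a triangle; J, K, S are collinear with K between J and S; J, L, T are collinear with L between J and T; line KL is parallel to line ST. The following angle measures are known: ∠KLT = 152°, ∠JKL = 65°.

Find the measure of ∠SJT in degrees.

∠SJT = 87°

1. ∠JLK = 28°  [linear pair at L on JT]
2. ∠KJL = 87°  [△JKL]
3. ∠SJT = 87°  [K on JS, L on JT]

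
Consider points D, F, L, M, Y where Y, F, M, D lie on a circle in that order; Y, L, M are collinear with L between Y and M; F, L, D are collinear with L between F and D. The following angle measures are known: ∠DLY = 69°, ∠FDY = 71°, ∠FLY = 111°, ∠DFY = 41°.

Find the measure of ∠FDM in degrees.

∠FDM = 28°

1. ∠DLM = 111°  [linear pair at L on YM]
2. ∠DMY = 41°  [same arc YD]
3. ∠FDM = 28°  [△MLD]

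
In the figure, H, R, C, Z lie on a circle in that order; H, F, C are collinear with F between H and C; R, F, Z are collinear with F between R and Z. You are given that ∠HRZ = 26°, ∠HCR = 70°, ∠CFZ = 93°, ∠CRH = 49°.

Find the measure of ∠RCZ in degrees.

1. ∠HZR = 70°  [same arc HR]
2. ∠RHZ = 84°  [△HRZ]
3. ∠RCZ = 96°  [cyclic HRCZ, opposite ∠H+∠C]

∠RCZ = 96°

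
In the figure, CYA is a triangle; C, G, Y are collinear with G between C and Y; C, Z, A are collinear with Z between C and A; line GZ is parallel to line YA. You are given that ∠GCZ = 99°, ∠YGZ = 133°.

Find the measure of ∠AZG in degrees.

∠AZG = 146°

1. ∠CGZ = 47°  [linear pair at G on CY]
2. ∠CZG = 34°  [△CGZ]
3. ∠AZG = 146°  [linear pair at Z on CA]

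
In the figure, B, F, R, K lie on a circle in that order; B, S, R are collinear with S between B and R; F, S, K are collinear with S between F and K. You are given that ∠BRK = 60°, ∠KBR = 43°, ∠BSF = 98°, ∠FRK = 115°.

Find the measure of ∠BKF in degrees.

1. ∠BFK = 60°  [same arc BK]
2. ∠FBK = 65°  [cyclic BFRK, opposite ∠B+∠R]
3. ∠BKF = 55°  [△BFK]

∠BKF = 55°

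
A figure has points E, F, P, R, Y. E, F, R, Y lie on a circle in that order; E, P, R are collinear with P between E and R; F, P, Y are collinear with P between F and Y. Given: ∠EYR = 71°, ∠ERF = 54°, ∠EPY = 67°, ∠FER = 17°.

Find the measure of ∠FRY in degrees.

∠FRY = 104°

1. ∠FPR = 67°  [vertical angles at P]
2. ∠FYR = 17°  [same arc FR]
3. ∠RFY = 59°  [△FPR]
4. ∠FRY = 104°  [△FRY]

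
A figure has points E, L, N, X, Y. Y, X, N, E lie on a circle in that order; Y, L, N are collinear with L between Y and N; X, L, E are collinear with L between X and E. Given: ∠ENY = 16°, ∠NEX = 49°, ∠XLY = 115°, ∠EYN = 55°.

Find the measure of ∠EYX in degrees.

∠EYX = 104°

1. ∠EXN = 55°  [same arc NE]
2. ∠ENX = 76°  [△XNE]
3. ∠EYX = 104°  [cyclic YXNE, opposite ∠Y+∠N]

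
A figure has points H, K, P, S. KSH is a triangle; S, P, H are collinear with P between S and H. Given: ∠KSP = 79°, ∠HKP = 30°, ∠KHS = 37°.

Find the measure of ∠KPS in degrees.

∠KPS = 67°

1. ∠KHP = 37°  [P on ray HS]
2. ∠HPK = 113°  [△KPH]
3. ∠KPS = 67°  [linear pair at P on SH]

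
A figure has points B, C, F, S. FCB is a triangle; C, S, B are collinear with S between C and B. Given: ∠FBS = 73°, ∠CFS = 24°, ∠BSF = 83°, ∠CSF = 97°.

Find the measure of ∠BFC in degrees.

1. ∠CBF = 73°  [S on ray BC]
2. ∠FCS = 59°  [△FCS]
3. ∠BCF = 59°  [S on ray CB]
4. ∠BFC = 48°  [△FCB]

∠BFC = 48°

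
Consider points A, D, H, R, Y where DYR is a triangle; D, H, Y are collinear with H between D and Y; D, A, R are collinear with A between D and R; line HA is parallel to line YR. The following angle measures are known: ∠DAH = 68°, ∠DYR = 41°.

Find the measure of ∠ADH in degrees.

1. ∠DRY = 68°  [HA∥YR, corresponding at A]
2. ∠RDY = 71°  [△DYR]
3. ∠ADH = 71°  [H on DY, A on DR]

∠ADH = 71°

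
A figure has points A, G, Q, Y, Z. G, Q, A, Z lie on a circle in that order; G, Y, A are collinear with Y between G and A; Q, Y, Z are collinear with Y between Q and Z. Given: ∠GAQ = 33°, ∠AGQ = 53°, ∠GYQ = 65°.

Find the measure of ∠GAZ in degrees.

∠GAZ = 62°

1. ∠AZQ = 53°  [same arc QA]
2. ∠AYZ = 65°  [vertical angles at Y]
3. ∠GAZ = 62°  [△AYZ]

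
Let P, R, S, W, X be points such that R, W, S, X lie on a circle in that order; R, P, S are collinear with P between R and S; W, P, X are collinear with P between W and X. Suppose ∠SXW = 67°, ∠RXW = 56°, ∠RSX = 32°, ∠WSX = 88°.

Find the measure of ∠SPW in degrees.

1. ∠SWX = 25°  [△WSX]
2. ∠RSW = 56°  [same arc RW]
3. ∠SPW = 99°  [△WPS]

∠SPW = 99°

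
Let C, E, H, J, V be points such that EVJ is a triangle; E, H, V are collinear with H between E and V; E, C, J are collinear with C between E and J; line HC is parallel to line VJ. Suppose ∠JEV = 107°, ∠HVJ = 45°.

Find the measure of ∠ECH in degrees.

1. ∠EVJ = 45°  [H on ray VE]
2. ∠EJV = 28°  [△EVJ]
3. ∠ECH = 28°  [HC∥VJ, corresponding at C]

∠ECH = 28°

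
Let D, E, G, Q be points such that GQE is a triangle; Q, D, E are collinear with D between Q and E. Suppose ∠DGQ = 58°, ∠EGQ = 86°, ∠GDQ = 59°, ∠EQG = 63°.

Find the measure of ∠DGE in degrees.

1. ∠GEQ = 31°  [△GQE]
2. ∠EDG = 121°  [linear pair at D on QE]
3. ∠DEG = 31°  [D on ray EQ]
4. ∠DGE = 28°  [△GDE]

∠DGE = 28°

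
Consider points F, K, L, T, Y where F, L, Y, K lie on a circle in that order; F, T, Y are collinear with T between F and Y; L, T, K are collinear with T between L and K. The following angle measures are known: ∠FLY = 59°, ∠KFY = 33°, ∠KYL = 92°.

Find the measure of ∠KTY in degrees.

∠KTY = 99°

1. ∠FKY = 121°  [cyclic FLYK, opposite ∠L+∠K]
2. ∠KLY = 33°  [same arc YK]
3. ∠FYK = 26°  [△FYK]
4. ∠LKY = 55°  [△LYK]
5. ∠KTY = 99°  [△YTK]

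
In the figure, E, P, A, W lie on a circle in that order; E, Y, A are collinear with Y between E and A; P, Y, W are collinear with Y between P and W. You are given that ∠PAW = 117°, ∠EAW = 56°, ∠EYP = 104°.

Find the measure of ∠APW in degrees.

1. ∠AYW = 104°  [vertical angles at Y]
2. ∠AWP = 20°  [△AYW]
3. ∠APW = 43°  [△PAW]

∠APW = 43°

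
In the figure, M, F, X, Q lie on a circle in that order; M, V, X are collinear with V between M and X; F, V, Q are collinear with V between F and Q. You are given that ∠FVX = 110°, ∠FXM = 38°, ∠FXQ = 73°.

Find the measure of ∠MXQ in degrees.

∠MXQ = 35°

1. ∠MVQ = 110°  [vertical angles at V]
2. ∠QFX = 32°  [△FVX]
3. ∠FQX = 75°  [△FXQ]
4. ∠QVX = 70°  [linear pair at V on MX]
5. ∠MXQ = 35°  [△XVQ]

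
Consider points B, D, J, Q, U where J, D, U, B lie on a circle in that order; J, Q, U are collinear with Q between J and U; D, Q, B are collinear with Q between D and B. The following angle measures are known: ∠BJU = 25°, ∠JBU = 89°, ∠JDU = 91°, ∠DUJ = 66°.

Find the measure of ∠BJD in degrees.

∠BJD = 48°

1. ∠BUJ = 66°  [△JUB]
2. ∠DBJ = 66°  [same arc JD]
3. ∠BDJ = 66°  [same arc JB]
4. ∠BJD = 48°  [△JDB]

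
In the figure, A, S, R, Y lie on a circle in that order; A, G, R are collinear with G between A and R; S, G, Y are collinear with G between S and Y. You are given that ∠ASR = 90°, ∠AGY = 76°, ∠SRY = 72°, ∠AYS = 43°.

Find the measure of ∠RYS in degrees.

∠RYS = 47°

1. ∠AYR = 90°  [cyclic ASRY, opposite ∠S+∠Y]
2. ∠RGY = 104°  [linear pair at G on AR]
3. ∠RAY = 61°  [△AGY]
4. ∠ARY = 29°  [△ARY]
5. ∠RYS = 47°  [△RGY]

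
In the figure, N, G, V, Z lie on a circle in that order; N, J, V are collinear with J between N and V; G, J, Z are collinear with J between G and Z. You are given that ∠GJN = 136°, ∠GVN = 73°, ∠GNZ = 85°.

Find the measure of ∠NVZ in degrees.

1. ∠GZN = 73°  [same arc NG]
2. ∠NGZ = 22°  [△NGZ]
3. ∠NVZ = 22°  [same arc NZ]

∠NVZ = 22°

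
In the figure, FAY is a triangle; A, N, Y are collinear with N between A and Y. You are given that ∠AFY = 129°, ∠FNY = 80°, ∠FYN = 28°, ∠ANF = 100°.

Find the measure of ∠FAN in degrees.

1. ∠AYF = 28°  [N on ray YA]
2. ∠FAY = 23°  [△FAY]
3. ∠FAN = 23°  [N on ray AY]

∠FAN = 23°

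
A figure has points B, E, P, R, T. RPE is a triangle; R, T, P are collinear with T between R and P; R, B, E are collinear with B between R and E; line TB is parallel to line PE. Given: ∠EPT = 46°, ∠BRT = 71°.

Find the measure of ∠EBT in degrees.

1. ∠EPR = 46°  [T on ray PR]
2. ∠ERP = 71°  [T on RP, B on RE]
3. ∠PER = 63°  [△RPE]
4. ∠RBT = 63°  [TB∥PE, corresponding at B]
5. ∠EBT = 117°  [linear pair at B on RE]

∠EBT = 117°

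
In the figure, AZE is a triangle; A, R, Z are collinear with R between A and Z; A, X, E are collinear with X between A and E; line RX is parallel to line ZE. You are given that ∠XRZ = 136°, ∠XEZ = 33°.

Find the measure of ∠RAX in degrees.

∠RAX = 103°

1. ∠ARX = 44°  [linear pair at R on AZ]
2. ∠AEZ = 33°  [X on ray EA]
3. ∠AZE = 44°  [RX∥ZE, corresponding at R]
4. ∠EAZ = 103°  [△AZE]
5. ∠RAX = 103°  [R on AZ, X on AE]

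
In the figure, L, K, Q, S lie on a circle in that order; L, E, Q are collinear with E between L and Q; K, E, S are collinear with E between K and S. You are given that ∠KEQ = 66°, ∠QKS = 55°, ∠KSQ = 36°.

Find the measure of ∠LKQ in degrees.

∠LKQ = 85°

1. ∠KQL = 59°  [△KEQ]
2. ∠KLQ = 36°  [same arc KQ]
3. ∠LKQ = 85°  [△LKQ]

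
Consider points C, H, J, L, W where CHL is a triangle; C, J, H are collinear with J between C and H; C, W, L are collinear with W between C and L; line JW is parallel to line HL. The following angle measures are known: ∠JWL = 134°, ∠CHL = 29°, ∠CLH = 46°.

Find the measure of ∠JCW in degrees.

1. ∠CWJ = 46°  [linear pair at W on CL]
2. ∠CJW = 29°  [JW∥HL, corresponding at J]
3. ∠JCW = 105°  [△CJW]

∠JCW = 105°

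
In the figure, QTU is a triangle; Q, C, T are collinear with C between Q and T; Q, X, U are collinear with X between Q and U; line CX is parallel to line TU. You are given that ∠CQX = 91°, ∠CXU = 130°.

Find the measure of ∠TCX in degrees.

∠TCX = 141°

1. ∠CXQ = 50°  [linear pair at X on QU]
2. ∠QCX = 39°  [△QCX]
3. ∠TCX = 141°  [linear pair at C on QT]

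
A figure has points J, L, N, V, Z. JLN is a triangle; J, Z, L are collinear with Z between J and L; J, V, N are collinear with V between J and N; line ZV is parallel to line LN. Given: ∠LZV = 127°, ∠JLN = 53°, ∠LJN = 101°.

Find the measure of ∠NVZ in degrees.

1. ∠JZV = 53°  [linear pair at Z on JL]
2. ∠VJZ = 101°  [Z on JL, V on JN]
3. ∠JVZ = 26°  [△JZV]
4. ∠NVZ = 154°  [linear pair at V on JN]

∠NVZ = 154°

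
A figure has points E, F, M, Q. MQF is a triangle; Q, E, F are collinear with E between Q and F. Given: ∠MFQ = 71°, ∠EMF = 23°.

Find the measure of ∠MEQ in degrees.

1. ∠EFM = 71°  [E on ray FQ]
2. ∠FEM = 86°  [△MEF]
3. ∠MEQ = 94°  [linear pair at E on QF]

∠MEQ = 94°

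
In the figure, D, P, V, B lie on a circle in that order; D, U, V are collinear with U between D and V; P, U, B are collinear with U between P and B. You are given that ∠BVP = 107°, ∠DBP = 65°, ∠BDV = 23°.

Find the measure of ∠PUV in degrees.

1. ∠DVP = 65°  [same arc DP]
2. ∠BPV = 23°  [same arc VB]
3. ∠PUV = 92°  [△PUV]

∠PUV = 92°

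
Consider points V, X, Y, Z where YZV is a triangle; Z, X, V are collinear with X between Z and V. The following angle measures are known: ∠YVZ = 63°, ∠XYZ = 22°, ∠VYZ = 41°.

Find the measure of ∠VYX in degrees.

∠VYX = 19°

1. ∠VZY = 76°  [△YZV]
2. ∠XVY = 63°  [X on ray VZ]
3. ∠XZY = 76°  [X on ray ZV]
4. ∠YXZ = 82°  [△YZX]
5. ∠VXY = 98°  [linear pair at X on ZV]
6. ∠VYX = 19°  [△YXV]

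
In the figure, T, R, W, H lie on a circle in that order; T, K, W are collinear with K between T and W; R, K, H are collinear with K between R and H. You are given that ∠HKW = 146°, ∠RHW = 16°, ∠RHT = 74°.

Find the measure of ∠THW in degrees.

1. ∠HKT = 34°  [linear pair at K on TW]
2. ∠HWT = 18°  [△WKH]
3. ∠HTW = 72°  [△TKH]
4. ∠THW = 90°  [△TWH]

∠THW = 90°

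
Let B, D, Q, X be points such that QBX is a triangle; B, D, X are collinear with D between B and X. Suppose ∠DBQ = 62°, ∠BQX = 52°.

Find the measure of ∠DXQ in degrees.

∠DXQ = 66°

1. ∠QBX = 62°  [D on ray BX]
2. ∠BXQ = 66°  [△QBX]
3. ∠DXQ = 66°  [D on ray XB]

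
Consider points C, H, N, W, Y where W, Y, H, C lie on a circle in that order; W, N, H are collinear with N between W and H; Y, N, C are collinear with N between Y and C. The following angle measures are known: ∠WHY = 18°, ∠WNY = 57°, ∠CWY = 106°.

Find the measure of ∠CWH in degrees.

∠CWH = 39°

1. ∠WCY = 18°  [same arc WY]
2. ∠CNH = 57°  [vertical angles at N]
3. ∠CNW = 123°  [linear pair at N on WH]
4. ∠CWH = 39°  [△WNC]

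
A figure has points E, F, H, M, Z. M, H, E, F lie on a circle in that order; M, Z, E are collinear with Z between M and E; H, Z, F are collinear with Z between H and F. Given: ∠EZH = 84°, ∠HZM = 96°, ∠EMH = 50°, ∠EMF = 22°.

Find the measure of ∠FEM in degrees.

1. ∠EZF = 96°  [vertical angles at Z]
2. ∠EFH = 50°  [same arc HE]
3. ∠FEM = 34°  [△EZF]

∠FEM = 34°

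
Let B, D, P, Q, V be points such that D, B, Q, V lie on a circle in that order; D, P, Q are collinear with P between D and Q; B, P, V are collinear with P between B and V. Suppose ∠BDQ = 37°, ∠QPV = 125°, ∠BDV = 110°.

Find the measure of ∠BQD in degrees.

1. ∠BVQ = 37°  [same arc BQ]
2. ∠BPD = 125°  [vertical angles at P]
3. ∠BQV = 70°  [cyclic DBQV, opposite ∠D+∠Q]
4. ∠QBV = 73°  [△BQV]
5. ∠BPQ = 55°  [linear pair at P on DQ]
6. ∠BQD = 52°  [△BPQ]

∠BQD = 52°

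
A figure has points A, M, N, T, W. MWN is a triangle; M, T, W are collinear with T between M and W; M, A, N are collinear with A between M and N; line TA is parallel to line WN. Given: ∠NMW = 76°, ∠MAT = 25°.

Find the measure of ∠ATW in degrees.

∠ATW = 101°

1. ∠AMT = 76°  [T on MW, A on MN]
2. ∠ATM = 79°  [△MTA]
3. ∠ATW = 101°  [linear pair at T on MW]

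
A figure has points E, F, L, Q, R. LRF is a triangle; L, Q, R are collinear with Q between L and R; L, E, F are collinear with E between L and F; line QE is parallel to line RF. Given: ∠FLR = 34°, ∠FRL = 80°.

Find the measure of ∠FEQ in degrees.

∠FEQ = 114°

1. ∠LFR = 66°  [△LRF]
2. ∠LEQ = 66°  [QE∥RF, corresponding at E]
3. ∠FEQ = 114°  [linear pair at E on LF]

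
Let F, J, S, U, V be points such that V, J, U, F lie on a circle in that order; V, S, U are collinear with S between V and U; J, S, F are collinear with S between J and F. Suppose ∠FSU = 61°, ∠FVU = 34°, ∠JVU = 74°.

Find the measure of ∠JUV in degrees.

∠JUV = 27°

1. ∠JSV = 61°  [vertical angles at S]
2. ∠FJU = 34°  [same arc UF]
3. ∠JSU = 119°  [linear pair at S on VU]
4. ∠JUV = 27°  [△JSU]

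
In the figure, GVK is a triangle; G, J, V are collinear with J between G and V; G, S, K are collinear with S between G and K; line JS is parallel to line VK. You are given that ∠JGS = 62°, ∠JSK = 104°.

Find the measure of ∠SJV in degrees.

∠SJV = 138°

1. ∠GSJ = 76°  [linear pair at S on GK]
2. ∠GJS = 42°  [△GJS]
3. ∠SJV = 138°  [linear pair at J on GV]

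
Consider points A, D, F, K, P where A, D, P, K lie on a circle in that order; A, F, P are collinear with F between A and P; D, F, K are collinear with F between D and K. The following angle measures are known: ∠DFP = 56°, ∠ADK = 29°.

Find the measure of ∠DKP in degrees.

∠DKP = 27°

1. ∠AFK = 56°  [vertical angles at F]
2. ∠APK = 29°  [same arc AK]
3. ∠KFP = 124°  [linear pair at F on AP]
4. ∠DKP = 27°  [△PFK]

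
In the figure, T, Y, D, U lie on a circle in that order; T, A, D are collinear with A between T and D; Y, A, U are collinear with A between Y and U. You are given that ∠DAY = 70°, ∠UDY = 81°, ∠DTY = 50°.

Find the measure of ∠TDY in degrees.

1. ∠TAY = 110°  [linear pair at A on TD]
2. ∠UTY = 99°  [cyclic TYDU, opposite ∠T+∠D]
3. ∠TYU = 20°  [△TAY]
4. ∠TUY = 61°  [△TYU]
5. ∠TDY = 61°  [same arc TY]

∠TDY = 61°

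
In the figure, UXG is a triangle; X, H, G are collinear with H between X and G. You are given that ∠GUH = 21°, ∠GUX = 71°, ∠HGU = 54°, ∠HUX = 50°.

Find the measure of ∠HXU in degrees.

∠HXU = 55°

1. ∠GHU = 105°  [△UHG]
2. ∠UHX = 75°  [linear pair at H on XG]
3. ∠HXU = 55°  [△UXH]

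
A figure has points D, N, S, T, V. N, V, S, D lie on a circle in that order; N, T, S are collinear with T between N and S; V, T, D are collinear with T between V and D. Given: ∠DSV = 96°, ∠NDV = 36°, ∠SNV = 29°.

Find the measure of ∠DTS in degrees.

∠DTS = 91°

1. ∠DNV = 84°  [cyclic NVSD, opposite ∠N+∠S]
2. ∠DVN = 60°  [△NVD]
3. ∠SDV = 29°  [same arc VS]
4. ∠DSN = 60°  [same arc ND]
5. ∠DTS = 91°  [△STD]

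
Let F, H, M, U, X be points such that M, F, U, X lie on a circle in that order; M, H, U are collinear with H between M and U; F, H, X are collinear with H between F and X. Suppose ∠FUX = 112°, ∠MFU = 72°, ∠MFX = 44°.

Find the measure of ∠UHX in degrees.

∠UHX = 96°

1. ∠FMX = 68°  [cyclic MFUX, opposite ∠M+∠U]
2. ∠MXU = 108°  [cyclic MFUX, opposite ∠F+∠X]
3. ∠MUX = 44°  [same arc MX]
4. ∠FXM = 68°  [△MFX]
5. ∠UMX = 28°  [△MUX]
6. ∠MHX = 84°  [△MHX]
7. ∠UHX = 96°  [linear pair at H on MU]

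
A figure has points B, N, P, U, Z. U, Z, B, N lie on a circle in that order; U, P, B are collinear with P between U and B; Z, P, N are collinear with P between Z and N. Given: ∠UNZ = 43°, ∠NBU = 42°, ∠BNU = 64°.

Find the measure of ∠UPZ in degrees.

∠UPZ = 117°

1. ∠UBZ = 43°  [same arc UZ]
2. ∠NZU = 42°  [same arc UN]
3. ∠BZU = 116°  [cyclic UZBN, opposite ∠Z+∠N]
4. ∠BUZ = 21°  [△UZB]
5. ∠UPZ = 117°  [△UPZ]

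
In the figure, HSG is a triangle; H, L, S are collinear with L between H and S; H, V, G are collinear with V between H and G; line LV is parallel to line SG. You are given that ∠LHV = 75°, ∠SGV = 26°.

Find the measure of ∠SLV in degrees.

1. ∠GHS = 75°  [L on HS, V on HG]
2. ∠HGS = 26°  [V on ray GH]
3. ∠GSH = 79°  [△HSG]
4. ∠HLV = 79°  [LV∥SG, corresponding at L]
5. ∠SLV = 101°  [linear pair at L on HS]

∠SLV = 101°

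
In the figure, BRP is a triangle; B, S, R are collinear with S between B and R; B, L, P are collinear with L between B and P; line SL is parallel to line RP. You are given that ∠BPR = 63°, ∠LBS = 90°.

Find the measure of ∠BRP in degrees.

1. ∠BLS = 63°  [SL∥RP, corresponding at L]
2. ∠BSL = 27°  [△BSL]
3. ∠BRP = 27°  [SL∥RP, corresponding at S]

∠BRP = 27°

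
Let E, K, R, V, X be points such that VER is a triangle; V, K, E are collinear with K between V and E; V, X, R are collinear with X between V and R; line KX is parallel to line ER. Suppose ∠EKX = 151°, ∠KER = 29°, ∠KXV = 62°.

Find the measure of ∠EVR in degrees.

∠EVR = 89°

1. ∠REV = 29°  [K on ray EV]
2. ∠ERV = 62°  [KX∥ER, corresponding at X]
3. ∠EVR = 89°  [△VER]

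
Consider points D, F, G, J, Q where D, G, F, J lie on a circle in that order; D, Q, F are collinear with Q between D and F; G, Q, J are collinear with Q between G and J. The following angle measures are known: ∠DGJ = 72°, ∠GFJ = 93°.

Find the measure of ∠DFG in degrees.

1. ∠GDJ = 87°  [cyclic DGFJ, opposite ∠D+∠F]
2. ∠DJG = 21°  [△DGJ]
3. ∠DFG = 21°  [same arc DG]

∠DFG = 21°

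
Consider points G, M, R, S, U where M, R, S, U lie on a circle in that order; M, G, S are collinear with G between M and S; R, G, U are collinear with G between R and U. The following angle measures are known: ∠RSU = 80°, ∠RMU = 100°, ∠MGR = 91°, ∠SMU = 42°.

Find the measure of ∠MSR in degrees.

1. ∠RGS = 89°  [linear pair at G on MS]
2. ∠SRU = 42°  [same arc SU]
3. ∠MSR = 49°  [△RGS]

∠MSR = 49°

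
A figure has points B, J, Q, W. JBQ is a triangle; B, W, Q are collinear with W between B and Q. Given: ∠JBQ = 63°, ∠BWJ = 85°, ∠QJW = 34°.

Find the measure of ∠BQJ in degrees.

1. ∠JWQ = 95°  [linear pair at W on BQ]
2. ∠JQW = 51°  [△JWQ]
3. ∠BQJ = 51°  [W on ray QB]

∠BQJ = 51°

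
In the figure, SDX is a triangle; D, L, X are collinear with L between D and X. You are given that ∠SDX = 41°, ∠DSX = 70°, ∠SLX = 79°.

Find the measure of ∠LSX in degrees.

∠LSX = 32°

1. ∠DXS = 69°  [△SDX]
2. ∠LXS = 69°  [L on ray XD]
3. ∠LSX = 32°  [△SLX]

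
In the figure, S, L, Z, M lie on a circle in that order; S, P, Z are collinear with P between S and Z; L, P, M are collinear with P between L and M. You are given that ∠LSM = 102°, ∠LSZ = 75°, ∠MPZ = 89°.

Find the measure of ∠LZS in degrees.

∠LZS = 62°

1. ∠LZM = 78°  [cyclic SLZM, opposite ∠S+∠Z]
2. ∠LMZ = 75°  [same arc LZ]
3. ∠LPS = 89°  [vertical angles at P]
4. ∠MLZ = 27°  [△LZM]
5. ∠LPZ = 91°  [linear pair at P on SZ]
6. ∠LZS = 62°  [△LPZ]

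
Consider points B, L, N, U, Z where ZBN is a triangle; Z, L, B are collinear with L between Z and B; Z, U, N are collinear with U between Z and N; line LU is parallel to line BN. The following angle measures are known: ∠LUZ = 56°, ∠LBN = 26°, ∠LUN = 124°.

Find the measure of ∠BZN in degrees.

1. ∠BNZ = 56°  [LU∥BN, corresponding at U]
2. ∠NBZ = 26°  [L on ray BZ]
3. ∠BZN = 98°  [△ZBN]

∠BZN = 98°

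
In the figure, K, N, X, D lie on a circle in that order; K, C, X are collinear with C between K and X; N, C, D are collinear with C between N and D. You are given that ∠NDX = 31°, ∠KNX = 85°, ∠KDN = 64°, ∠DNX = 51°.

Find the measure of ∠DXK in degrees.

1. ∠KDX = 95°  [cyclic KNXD, opposite ∠N+∠D]
2. ∠DKX = 51°  [same arc XD]
3. ∠DXK = 34°  [△KXD]

∠DXK = 34°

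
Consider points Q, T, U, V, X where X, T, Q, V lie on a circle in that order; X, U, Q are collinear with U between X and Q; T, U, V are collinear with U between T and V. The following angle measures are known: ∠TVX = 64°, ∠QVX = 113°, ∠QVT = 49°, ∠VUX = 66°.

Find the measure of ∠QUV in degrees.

1. ∠QXV = 50°  [△XUV]
2. ∠VQX = 17°  [△XQV]
3. ∠QUV = 114°  [△QUV]

∠QUV = 114°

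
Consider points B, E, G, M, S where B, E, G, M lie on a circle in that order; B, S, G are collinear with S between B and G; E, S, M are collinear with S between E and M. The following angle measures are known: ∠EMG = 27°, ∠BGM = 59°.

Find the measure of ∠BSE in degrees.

1. ∠EBG = 27°  [same arc EG]
2. ∠BEM = 59°  [same arc BM]
3. ∠BSE = 94°  [△BSE]

∠BSE = 94°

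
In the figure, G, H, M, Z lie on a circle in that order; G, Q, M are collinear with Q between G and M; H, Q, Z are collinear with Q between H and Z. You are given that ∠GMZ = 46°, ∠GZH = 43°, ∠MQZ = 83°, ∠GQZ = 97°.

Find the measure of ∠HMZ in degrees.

1. ∠GHZ = 46°  [same arc GZ]
2. ∠HGZ = 91°  [△GHZ]
3. ∠HMZ = 89°  [cyclic GHMZ, opposite ∠G+∠M]

∠HMZ = 89°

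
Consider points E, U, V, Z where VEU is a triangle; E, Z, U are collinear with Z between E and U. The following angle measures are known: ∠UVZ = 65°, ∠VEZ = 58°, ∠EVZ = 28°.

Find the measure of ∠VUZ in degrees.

1. ∠EZV = 94°  [△VEZ]
2. ∠UZV = 86°  [linear pair at Z on EU]
3. ∠VUZ = 29°  [△VZU]

∠VUZ = 29°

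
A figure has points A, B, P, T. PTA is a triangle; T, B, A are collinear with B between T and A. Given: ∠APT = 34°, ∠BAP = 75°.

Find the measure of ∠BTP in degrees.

∠BTP = 71°

1. ∠PAT = 75°  [B on ray AT]
2. ∠ATP = 71°  [△PTA]
3. ∠BTP = 71°  [B on ray TA]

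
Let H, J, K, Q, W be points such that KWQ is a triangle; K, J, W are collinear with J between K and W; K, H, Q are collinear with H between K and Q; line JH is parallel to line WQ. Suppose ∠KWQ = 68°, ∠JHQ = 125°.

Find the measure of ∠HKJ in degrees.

1. ∠HJK = 68°  [JH∥WQ, corresponding at J]
2. ∠JHK = 55°  [linear pair at H on KQ]
3. ∠HKJ = 57°  [△KJH]

∠HKJ = 57°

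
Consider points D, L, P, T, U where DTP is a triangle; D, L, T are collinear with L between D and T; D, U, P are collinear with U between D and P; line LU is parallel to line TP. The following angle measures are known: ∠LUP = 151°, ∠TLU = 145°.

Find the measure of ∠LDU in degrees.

1. ∠DUL = 29°  [linear pair at U on DP]
2. ∠DLU = 35°  [linear pair at L on DT]
3. ∠LDU = 116°  [△DLU]

∠LDU = 116°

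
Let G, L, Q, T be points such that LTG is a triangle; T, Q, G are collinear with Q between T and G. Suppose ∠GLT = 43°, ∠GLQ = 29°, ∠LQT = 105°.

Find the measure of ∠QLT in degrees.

1. ∠GQL = 75°  [linear pair at Q on TG]
2. ∠LGQ = 76°  [△LQG]
3. ∠LGT = 76°  [Q on ray GT]
4. ∠GTL = 61°  [△LTG]
5. ∠LTQ = 61°  [Q on ray TG]
6. ∠QLT = 14°  [△LTQ]

∠QLT = 14°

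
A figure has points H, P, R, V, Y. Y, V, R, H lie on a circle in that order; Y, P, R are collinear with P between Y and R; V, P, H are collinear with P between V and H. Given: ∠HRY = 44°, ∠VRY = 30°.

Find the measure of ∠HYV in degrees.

1. ∠HVY = 44°  [same arc YH]
2. ∠VHY = 30°  [same arc YV]
3. ∠HYV = 106°  [△YVH]

∠HYV = 106°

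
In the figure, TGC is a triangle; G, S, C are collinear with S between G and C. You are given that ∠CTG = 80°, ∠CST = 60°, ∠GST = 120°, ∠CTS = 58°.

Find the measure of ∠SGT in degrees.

1. ∠SCT = 62°  [△TSC]
2. ∠GCT = 62°  [S on ray CG]
3. ∠CGT = 38°  [△TGC]
4. ∠SGT = 38°  [S on ray GC]

∠SGT = 38°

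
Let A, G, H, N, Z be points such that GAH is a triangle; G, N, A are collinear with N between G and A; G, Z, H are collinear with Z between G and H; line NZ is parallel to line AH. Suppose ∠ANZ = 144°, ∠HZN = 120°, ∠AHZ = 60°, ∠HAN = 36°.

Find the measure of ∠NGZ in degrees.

1. ∠GNZ = 36°  [linear pair at N on GA]
2. ∠GZN = 60°  [linear pair at Z on GH]
3. ∠NGZ = 84°  [△GNZ]

∠NGZ = 84°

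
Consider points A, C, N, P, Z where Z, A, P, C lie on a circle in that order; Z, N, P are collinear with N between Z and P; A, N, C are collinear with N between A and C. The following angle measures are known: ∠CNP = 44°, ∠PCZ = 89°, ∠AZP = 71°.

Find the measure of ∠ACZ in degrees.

1. ∠PAZ = 91°  [cyclic ZAPC, opposite ∠A+∠C]
2. ∠APZ = 18°  [△ZAP]
3. ∠ACZ = 18°  [same arc ZA]

∠ACZ = 18°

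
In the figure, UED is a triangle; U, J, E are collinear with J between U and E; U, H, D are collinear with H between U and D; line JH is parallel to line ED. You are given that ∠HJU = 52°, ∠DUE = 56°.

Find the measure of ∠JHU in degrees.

1. ∠DEU = 52°  [JH∥ED, corresponding at J]
2. ∠EDU = 72°  [△UED]
3. ∠JHU = 72°  [JH∥ED, corresponding at H]

∠JHU = 72°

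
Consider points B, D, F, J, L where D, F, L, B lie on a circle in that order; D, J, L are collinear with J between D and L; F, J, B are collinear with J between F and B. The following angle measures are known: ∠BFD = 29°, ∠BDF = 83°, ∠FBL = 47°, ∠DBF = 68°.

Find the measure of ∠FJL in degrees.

∠FJL = 76°

1. ∠BLF = 97°  [cyclic DFLB, opposite ∠D+∠L]
2. ∠BFL = 36°  [△FLB]
3. ∠DLF = 68°  [same arc DF]
4. ∠FJL = 76°  [△FJL]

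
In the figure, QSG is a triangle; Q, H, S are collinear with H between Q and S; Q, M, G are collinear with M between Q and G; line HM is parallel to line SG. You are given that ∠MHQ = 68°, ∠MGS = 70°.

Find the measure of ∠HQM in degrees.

1. ∠GSQ = 68°  [HM∥SG, corresponding at H]
2. ∠QGS = 70°  [M on ray GQ]
3. ∠GQS = 42°  [△QSG]
4. ∠HQM = 42°  [H on QS, M on QG]

∠HQM = 42°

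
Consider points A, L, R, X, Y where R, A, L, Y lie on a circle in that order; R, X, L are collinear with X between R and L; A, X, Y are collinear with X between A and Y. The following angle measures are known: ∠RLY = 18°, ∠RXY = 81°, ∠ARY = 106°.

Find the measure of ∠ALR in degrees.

1. ∠RAY = 18°  [same arc RY]
2. ∠AYR = 56°  [△RAY]
3. ∠ALR = 56°  [same arc RA]

∠ALR = 56°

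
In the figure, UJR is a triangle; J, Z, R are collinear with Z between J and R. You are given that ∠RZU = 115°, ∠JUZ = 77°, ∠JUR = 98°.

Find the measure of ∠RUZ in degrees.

∠RUZ = 21°

1. ∠JZU = 65°  [linear pair at Z on JR]
2. ∠UJZ = 38°  [△UJZ]
3. ∠RJU = 38°  [Z on ray JR]
4. ∠JRU = 44°  [△UJR]
5. ∠URZ = 44°  [Z on ray RJ]
6. ∠RUZ = 21°  [△UZR]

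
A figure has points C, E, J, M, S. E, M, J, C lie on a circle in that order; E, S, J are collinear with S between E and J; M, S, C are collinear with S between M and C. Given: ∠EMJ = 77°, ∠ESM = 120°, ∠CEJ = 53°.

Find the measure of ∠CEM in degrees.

∠CEM = 89°

1. ∠ECJ = 103°  [cyclic EMJC, opposite ∠M+∠C]
2. ∠CSJ = 120°  [vertical angles at S]
3. ∠CMJ = 53°  [same arc JC]
4. ∠CJE = 24°  [△EJC]
5. ∠JCM = 36°  [△JSC]
6. ∠CJM = 91°  [△MJC]
7. ∠CEM = 89°  [cyclic EMJC, opposite ∠E+∠J]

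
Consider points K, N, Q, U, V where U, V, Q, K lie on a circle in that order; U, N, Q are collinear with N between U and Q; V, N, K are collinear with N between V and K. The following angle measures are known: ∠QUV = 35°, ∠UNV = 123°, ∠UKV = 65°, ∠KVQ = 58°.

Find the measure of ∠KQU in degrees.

∠KQU = 22°

1. ∠QKV = 35°  [same arc VQ]
2. ∠KNQ = 123°  [vertical angles at N]
3. ∠KQU = 22°  [△QNK]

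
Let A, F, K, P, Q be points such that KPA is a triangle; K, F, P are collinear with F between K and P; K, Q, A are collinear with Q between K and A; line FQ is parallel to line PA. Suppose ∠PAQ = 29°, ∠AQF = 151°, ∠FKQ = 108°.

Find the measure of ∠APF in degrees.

∠APF = 43°

1. ∠KAP = 29°  [Q on ray AK]
2. ∠AKP = 108°  [F on KP, Q on KA]
3. ∠APK = 43°  [△KPA]
4. ∠APF = 43°  [F on ray PK]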